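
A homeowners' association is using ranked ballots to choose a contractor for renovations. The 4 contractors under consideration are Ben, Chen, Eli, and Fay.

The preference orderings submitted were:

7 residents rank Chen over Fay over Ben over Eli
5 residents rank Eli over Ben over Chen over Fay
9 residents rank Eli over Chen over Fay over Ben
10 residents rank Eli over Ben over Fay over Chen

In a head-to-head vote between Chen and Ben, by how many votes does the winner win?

1

Ballots ranking Chen above Ben: 7+9 = 16.
Ballots ranking Ben above Chen: 5+10 = 15.
Chen wins 16–15, a margin of 1.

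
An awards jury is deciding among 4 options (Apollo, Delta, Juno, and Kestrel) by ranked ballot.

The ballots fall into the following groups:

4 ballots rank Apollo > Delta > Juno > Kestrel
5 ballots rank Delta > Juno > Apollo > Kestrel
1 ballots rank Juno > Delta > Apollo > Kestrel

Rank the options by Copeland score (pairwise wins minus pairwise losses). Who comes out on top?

Pairwise results:
  Apollo vs Delta: Delta wins 6–4.
  Apollo vs Juno: Juno wins 6–4.
  Apollo vs Kestrel: Apollo wins 10–0.
  Delta vs Juno: Delta wins 9–1.
  Delta vs Kestrel: Delta wins 10–0.
  Juno vs Kestrel: Juno wins 10–0.
Copeland scores (wins − losses):
  Apollo: 1 − 2 = -1
  Delta: 3 − 0 = 3
  Juno: 2 − 1 = 1
  Kestrel: 0 − 3 = -3
Delta has the best Copeland score.

Delta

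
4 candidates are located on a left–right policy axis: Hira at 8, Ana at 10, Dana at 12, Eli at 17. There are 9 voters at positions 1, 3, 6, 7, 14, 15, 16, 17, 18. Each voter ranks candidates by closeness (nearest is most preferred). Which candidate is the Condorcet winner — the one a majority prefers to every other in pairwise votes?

With single-peaked preferences on a line, the Condorcet winner is the candidate closest to the median voter.
The median voter (position 14) is closest to Dana at 12.
Check: Dana vs Eli — voters closer to Dana: 5 of 9.

Dana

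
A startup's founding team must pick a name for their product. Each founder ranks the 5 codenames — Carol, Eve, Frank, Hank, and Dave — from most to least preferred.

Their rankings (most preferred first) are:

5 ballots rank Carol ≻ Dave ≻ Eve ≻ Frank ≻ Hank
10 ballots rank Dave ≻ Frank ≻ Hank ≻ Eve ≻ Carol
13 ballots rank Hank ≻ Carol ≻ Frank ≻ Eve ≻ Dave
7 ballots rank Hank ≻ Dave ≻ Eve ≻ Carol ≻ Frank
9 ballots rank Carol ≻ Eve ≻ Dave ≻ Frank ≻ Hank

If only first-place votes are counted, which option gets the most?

Hank

First-place vote totals:
  Carol: 14
  Eve: 0
  Frank: 0
  Hank: 20
  Dave: 10
Hank has the most first-place votes.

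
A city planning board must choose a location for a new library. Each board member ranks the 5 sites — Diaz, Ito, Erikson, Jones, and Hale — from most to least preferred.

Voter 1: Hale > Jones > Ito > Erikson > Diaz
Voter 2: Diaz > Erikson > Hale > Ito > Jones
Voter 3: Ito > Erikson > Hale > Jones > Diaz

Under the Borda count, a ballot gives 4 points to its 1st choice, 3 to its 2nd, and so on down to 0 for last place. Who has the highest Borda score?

Borda scores:
  Diaz: 0 + 4 + 0 = 4
  Ito: 2 + 1 + 4 = 7
  Erikson: 1 + 3 + 3 = 7
  Jones: 3 + 0 + 1 = 4
  Hale: 4 + 2 + 2 = 8
Hale has the highest total.

Hale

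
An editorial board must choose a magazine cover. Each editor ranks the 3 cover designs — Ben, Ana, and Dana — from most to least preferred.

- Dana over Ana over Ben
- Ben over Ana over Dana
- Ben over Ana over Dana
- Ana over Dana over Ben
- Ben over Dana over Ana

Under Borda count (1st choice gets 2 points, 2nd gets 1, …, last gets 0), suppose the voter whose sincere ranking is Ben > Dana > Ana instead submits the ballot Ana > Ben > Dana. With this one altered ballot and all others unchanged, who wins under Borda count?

Borda totals with the altered ballot: Ben 5, Ana 7, Dana 3.
The switch changes the winner from Ben to Ana.

Ana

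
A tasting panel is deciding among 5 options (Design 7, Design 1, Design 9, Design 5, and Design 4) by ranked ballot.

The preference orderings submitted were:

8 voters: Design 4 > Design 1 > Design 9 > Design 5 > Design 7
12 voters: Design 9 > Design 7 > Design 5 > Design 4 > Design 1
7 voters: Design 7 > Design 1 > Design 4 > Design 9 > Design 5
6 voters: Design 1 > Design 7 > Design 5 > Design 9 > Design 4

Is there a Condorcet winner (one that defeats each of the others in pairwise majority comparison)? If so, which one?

Head-to-head results (33 voters total):
Design 7 vs Design 1: Design 7 wins 19–14.
Design 7 vs Design 9: Design 9 wins 20–13.
Design 7 vs Design 5: Design 7 wins 25–8.
Design 7 vs Design 4: Design 7 wins 25–8.
Design 1 vs Design 9: Design 1 wins 21–12.
Design 1 vs Design 5: Design 1 wins 21–12.
Design 1 vs Design 4: Design 4 wins 20–13.
Design 9 vs Design 5: Design 9 wins 27–6.
Design 9 vs Design 4: Design 9 wins 18–15.
Design 5 vs Design 4: Design 5 wins 18–15.
No candidate beats all others: Design 7 beats Design 1 beats Design 9 beats Design 7, a majority cycle.

There is no Condorcet winner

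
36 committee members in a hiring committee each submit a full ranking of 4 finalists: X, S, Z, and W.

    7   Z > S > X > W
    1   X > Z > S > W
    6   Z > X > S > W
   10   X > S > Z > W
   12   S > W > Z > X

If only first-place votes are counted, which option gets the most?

First-place vote totals:
  X: 11
  S: 12
  Z: 13
  W: 0
Z has the most first-place votes.

Z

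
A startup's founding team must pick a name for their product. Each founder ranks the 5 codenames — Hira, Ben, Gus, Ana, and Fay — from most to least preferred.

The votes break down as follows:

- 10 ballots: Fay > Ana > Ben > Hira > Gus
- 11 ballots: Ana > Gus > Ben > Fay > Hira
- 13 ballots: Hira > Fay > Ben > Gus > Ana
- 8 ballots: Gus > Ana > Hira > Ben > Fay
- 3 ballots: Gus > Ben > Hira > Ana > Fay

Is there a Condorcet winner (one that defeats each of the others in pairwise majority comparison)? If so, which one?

Head-to-head results (45 voters total):
Hira vs Ben: Ben wins 24–21.
Hira vs Gus: Hira wins 23–22.
Hira vs Ana: Ana wins 29–16.
Hira vs Fay: Hira wins 24–21.
Ben vs Gus: Ben wins 23–22.
Ben vs Ana: Ana wins 29–16.
Ben vs Fay: Fay wins 23–22.
Gus vs Ana: Gus wins 24–21.
Gus vs Fay: Fay wins 23–22.
Ana vs Fay: Fay wins 23–22.
No candidate beats all others: Hira beats Fay beats Ben beats Hira, a majority cycle.

No Condorcet winner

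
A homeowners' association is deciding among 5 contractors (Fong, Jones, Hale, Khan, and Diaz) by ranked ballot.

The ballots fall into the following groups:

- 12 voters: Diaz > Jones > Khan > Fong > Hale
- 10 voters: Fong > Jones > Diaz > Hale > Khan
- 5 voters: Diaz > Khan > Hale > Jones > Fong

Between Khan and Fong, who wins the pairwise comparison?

Khan

Ballots ranking Khan above Fong: 12+5 = 17.
Ballots ranking Fong above Khan: 10.
Khan wins the head-to-head, 17–10.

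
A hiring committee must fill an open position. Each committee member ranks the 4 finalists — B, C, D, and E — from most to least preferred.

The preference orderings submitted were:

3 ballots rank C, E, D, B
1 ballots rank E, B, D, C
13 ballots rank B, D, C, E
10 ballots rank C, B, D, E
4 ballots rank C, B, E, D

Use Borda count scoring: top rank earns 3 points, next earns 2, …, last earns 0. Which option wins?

Borda scores:
  B: 3·0 + 2 + 13·3 + 10·2 + 4·2 = 69
  C: 3·3 + 0 + 13·1 + 10·3 + 4·3 = 64
  D: 3·1 + 1 + 13·2 + 10·1 + 4·0 = 40
  E: 3·2 + 3 + 13·0 + 10·0 + 4·1 = 13
B has the highest total.

B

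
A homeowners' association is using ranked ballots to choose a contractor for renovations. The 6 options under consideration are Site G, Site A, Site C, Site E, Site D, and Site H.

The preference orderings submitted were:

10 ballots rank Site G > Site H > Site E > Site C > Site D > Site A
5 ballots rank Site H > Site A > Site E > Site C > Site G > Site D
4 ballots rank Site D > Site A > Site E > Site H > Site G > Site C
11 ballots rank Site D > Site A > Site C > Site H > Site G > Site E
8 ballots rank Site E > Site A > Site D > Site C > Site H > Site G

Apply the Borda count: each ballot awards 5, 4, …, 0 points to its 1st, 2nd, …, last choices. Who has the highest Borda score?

Site A

Borda scores:
  Site G: 10·5 + 5·1 + 4·1 + 11·1 + 8·0 = 70
  Site A: 10·0 + 5·4 + 4·4 + 11·4 + 8·4 = 112
  Site C: 10·2 + 5·2 + 4·0 + 11·3 + 8·2 = 79
  Site E: 10·3 + 5·3 + 4·3 + 11·0 + 8·5 = 97
  Site D: 10·1 + 5·0 + 4·5 + 11·5 + 8·3 = 109
  Site H: 10·4 + 5·5 + 4·2 + 11·2 + 8·1 = 103
Site A has the highest total.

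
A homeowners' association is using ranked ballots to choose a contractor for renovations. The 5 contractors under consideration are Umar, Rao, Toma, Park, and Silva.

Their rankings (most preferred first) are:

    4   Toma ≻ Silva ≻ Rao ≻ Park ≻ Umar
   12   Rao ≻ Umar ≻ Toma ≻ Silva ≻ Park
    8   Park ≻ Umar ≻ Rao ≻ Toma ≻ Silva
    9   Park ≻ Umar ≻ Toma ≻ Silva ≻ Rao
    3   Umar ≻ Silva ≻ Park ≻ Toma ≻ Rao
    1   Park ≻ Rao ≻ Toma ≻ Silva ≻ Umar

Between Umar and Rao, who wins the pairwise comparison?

Ballots ranking Umar above Rao: 8+9+3 = 20.
Ballots ranking Rao above Umar: 4+12+1 = 17.
Umar wins the head-to-head, 20–17.

Umar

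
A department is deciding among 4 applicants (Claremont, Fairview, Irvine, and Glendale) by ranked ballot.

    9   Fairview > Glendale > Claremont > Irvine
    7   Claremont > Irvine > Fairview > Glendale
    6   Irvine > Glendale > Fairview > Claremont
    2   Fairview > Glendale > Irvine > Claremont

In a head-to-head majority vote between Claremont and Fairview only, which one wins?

Fairview

Ballots ranking Claremont above Fairview: 7.
Ballots ranking Fairview above Claremont: 9+6+2 = 17.
Fairview wins the head-to-head, 17–7.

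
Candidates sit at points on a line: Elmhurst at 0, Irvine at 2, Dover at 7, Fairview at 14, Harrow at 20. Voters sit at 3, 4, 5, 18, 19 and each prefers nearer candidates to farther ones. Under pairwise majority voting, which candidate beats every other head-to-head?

Dover

With single-peaked preferences on a line, the Condorcet winner is the candidate closest to the median voter.
The median voter (position 5) is closest to Dover at 7.
Check: Dover vs Elmhurst — voters closer to Dover: 4 of 5.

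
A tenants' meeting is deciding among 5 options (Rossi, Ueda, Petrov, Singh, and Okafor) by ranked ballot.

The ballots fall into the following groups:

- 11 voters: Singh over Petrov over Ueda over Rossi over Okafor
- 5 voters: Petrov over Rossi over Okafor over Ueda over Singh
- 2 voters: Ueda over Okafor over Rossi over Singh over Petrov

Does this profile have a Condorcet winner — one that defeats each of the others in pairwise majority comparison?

Head-to-head results (18 voters total):
Rossi vs Ueda: Ueda wins 13–5.
Rossi vs Petrov: Petrov wins 16–2.
Rossi vs Singh: Singh wins 11–7.
Rossi vs Okafor: Rossi wins 16–2.
Ueda vs Petrov: Petrov wins 16–2.
Ueda vs Singh: Singh wins 11–7.
Ueda vs Okafor: Ueda wins 13–5.
Petrov vs Singh: Singh wins 13–5.
Petrov vs Okafor: Petrov wins 16–2.
Singh vs Okafor: Singh wins 11–7.
Singh beats each rival — Rossi (11–7), Ueda (11–7), Petrov (13–5), Okafor (11–7) — so Singh is the Condorcet winner.

Yes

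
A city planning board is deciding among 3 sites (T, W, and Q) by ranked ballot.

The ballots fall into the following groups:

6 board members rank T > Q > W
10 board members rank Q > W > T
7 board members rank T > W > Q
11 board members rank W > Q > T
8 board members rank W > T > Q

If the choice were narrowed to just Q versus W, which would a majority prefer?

W

Ballots ranking Q above W: 6+10 = 16.
Ballots ranking W above Q: 7+11+8 = 26.
W wins the head-to-head, 26–16.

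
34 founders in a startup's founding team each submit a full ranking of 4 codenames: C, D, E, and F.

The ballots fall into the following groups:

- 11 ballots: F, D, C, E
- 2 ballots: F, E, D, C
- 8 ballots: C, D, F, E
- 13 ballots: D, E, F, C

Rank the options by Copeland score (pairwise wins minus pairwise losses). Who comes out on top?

D

Pairwise results:
  C vs D: D wins 26–8.
  C vs E: C wins 19–15.
  C vs F: F wins 26–8.
  D vs E: D wins 32–2.
  D vs F: D wins 21–13.
  E vs F: F wins 21–13.
Copeland scores (wins − losses):
  C: 1 − 2 = -1
  D: 3 − 0 = 3
  E: 0 − 3 = -3
  F: 2 − 1 = 1
D has the best Copeland score.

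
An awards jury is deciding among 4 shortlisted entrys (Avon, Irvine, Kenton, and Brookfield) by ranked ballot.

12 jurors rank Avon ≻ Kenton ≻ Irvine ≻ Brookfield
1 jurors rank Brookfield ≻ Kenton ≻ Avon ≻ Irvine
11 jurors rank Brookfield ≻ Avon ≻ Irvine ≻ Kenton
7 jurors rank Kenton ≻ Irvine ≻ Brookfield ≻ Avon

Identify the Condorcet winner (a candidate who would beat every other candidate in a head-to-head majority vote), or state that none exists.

Head-to-head results (31 voters total):
Avon vs Irvine: Avon wins 24–7.
Avon vs Kenton: Avon wins 23–8.
Avon vs Brookfield: Brookfield wins 19–12.
Irvine vs Kenton: Kenton wins 20–11.
Irvine vs Brookfield: Irvine wins 19–12.
Kenton vs Brookfield: Kenton wins 19–12.
No candidate beats all others: Avon beats Irvine beats Brookfield beats Avon, a majority cycle.

No Condorcet winner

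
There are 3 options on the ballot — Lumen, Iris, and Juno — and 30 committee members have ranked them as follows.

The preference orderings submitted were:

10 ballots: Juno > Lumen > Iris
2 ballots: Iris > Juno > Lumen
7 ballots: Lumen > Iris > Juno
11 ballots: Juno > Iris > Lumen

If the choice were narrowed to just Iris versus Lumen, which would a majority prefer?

Ballots ranking Iris above Lumen: 2+11 = 13.
Ballots ranking Lumen above Iris: 10+7 = 17.
Lumen wins the head-to-head, 17–13.

Lumen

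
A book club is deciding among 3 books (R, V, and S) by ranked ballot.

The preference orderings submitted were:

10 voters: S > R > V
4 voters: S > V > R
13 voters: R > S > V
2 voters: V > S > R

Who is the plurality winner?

S

First-place vote totals:
  R: 13
  V: 2
  S: 14
S has the most first-place votes.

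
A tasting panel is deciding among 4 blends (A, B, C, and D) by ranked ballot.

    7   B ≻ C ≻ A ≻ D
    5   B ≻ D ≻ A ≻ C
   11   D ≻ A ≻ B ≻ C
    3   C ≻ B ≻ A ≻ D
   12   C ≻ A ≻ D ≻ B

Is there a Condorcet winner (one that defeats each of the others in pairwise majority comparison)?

No

Head-to-head results (38 voters total):
A vs B: A wins 23–15.
A vs C: C wins 22–16.
A vs D: A wins 22–16.
B vs C: B wins 23–15.
B vs D: D wins 23–15.
C vs D: C wins 22–16.
No candidate beats all others: A beats B beats C beats A, a majority cycle.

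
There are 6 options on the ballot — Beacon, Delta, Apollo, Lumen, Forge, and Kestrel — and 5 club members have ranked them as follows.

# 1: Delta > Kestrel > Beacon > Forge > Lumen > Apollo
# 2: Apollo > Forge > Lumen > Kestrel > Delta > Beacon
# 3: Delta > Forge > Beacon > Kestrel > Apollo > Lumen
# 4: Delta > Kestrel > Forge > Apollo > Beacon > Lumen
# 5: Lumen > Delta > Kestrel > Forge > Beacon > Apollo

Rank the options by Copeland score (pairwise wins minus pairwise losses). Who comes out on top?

Delta

Pairwise results:
  Beacon vs Delta: Delta wins 5–0.
  Beacon vs Apollo: Beacon wins 3–2.
  Beacon vs Lumen: Beacon wins 3–2.
  Beacon vs Forge: Forge wins 4–1.
  Beacon vs Kestrel: Kestrel wins 4–1.
  Delta vs Apollo: Delta wins 4–1.
  Delta vs Lumen: Delta wins 3–2.
  Delta vs Forge: Delta wins 4–1.
  Delta vs Kestrel: Delta wins 4–1.
  Apollo vs Lumen: Apollo wins 3–2.
  Apollo vs Forge: Forge wins 4–1.
  Apollo vs Kestrel: Kestrel wins 4–1.
  Lumen vs Forge: Forge wins 4–1.
  Lumen vs Kestrel: Kestrel wins 3–2.
  Forge vs Kestrel: Kestrel wins 3–2.
Copeland scores (wins − losses):
  Beacon: 2 − 3 = -1
  Delta: 5 − 0 = 5
  Apollo: 1 − 4 = -3
  Lumen: 0 − 5 = -5
  Forge: 3 − 2 = 1
  Kestrel: 4 − 1 = 3
Delta has the best Copeland score.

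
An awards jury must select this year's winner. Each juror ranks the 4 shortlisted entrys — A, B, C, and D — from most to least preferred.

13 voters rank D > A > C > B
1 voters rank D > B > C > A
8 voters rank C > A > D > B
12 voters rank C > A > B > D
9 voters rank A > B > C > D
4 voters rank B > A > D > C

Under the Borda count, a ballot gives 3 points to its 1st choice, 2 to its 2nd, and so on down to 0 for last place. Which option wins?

A

Borda scores:
  A: 13·2 + 0 + 8·2 + 12·2 + 9·3 + 4·2 = 101
  B: 13·0 + 2 + 8·0 + 12·1 + 9·2 + 4·3 = 44
  C: 13·1 + 1 + 8·3 + 12·3 + 9·1 + 4·0 = 83
  D: 13·3 + 3 + 8·1 + 12·0 + 9·0 + 4·1 = 54
A has the highest total.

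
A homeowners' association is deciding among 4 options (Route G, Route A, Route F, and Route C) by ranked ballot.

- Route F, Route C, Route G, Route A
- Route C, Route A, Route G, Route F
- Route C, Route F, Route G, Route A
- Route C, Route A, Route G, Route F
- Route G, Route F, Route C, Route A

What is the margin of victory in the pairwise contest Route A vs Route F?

1

Ballots ranking Route A above Route F: 2.
Ballots ranking Route F above Route A: 3.
Route F wins 3–2, a margin of 1.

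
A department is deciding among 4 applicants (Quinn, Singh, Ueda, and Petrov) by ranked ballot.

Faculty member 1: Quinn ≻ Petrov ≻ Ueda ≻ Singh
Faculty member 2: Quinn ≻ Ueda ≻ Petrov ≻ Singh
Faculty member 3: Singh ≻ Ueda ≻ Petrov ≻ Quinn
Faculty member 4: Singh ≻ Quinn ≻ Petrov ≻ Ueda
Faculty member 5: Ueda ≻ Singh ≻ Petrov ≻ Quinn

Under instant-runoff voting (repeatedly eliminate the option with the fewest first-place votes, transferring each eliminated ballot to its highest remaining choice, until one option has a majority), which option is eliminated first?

Petrov

Round 1: Quinn 2, Singh 2, Ueda 1, Petrov 0. Petrov has the fewest and is eliminated.
Round 2: Quinn 2, Singh 2, Ueda 1. Ueda has the fewest and is eliminated.
Round 3: Singh 3, Quinn 2. Singh has a majority.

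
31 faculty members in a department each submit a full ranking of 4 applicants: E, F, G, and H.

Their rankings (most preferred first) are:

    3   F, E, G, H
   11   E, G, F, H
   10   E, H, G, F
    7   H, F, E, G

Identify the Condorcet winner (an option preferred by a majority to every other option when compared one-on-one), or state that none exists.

E

Head-to-head results (31 voters total):
E vs F: E wins 21–10.
E vs G: E wins 31–0.
E vs H: E wins 24–7.
F vs G: G wins 21–10.
F vs H: H wins 17–14.
G vs H: H wins 17–14.
E beats each rival — F (21–10), G (31–0), H (24–7) — so E is the Condorcet winner.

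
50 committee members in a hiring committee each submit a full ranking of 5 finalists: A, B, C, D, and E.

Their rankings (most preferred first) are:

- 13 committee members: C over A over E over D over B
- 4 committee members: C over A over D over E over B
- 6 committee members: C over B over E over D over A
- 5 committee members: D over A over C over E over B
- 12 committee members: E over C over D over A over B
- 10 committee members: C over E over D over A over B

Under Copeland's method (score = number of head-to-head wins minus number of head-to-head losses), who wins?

Pairwise results:
  A vs B: A wins 44–6.
  A vs C: C wins 45–5.
  A vs D: D wins 33–17.
  A vs E: E wins 28–22.
  B vs C: C wins 50–0.
  B vs D: D wins 44–6.
  B vs E: E wins 44–6.
  C vs D: C wins 45–5.
  C vs E: C wins 38–12.
  D vs E: E wins 41–9.
Copeland scores (wins − losses):
  A: 1 − 3 = -2
  B: 0 − 4 = -4
  C: 4 − 0 = 4
  D: 2 − 2 = 0
  E: 3 − 1 = 2
C has the best Copeland score.

C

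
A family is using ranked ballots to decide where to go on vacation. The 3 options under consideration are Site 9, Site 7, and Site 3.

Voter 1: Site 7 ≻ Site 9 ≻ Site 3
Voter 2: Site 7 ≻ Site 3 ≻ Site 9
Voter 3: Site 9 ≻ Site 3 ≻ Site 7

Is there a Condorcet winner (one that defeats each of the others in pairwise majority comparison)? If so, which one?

Site 7

Head-to-head results (3 voters total):
Site 9 vs Site 7: Site 7 wins 2–1.
Site 9 vs Site 3: Site 9 wins 2–1.
Site 7 vs Site 3: Site 7 wins 2–1.
Site 7 beats each rival — Site 9 (2–1), Site 3 (2–1) — so Site 7 is the Condorcet winner.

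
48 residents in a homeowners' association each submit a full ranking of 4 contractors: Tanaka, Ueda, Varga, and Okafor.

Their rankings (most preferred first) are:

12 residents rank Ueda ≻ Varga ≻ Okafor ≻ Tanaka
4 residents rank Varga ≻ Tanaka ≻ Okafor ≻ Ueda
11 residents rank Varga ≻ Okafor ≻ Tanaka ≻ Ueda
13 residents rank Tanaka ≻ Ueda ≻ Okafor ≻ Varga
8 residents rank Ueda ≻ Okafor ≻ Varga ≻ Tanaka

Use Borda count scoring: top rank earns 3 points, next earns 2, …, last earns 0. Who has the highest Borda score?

Ueda

Borda scores:
  Tanaka: 12·0 + 4·2 + 11·1 + 13·3 + 8·0 = 58
  Ueda: 12·3 + 4·0 + 11·0 + 13·2 + 8·3 = 86
  Varga: 12·2 + 4·3 + 11·3 + 13·0 + 8·1 = 77
  Okafor: 12·1 + 4·1 + 11·2 + 13·1 + 8·2 = 67
Ueda has the highest total.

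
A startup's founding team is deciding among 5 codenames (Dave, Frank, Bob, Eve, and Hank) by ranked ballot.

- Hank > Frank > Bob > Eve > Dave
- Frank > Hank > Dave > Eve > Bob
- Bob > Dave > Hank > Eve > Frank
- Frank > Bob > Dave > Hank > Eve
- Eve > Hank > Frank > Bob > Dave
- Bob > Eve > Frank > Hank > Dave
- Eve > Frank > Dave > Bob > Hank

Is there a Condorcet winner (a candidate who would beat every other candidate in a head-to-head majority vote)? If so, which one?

There is no Condorcet winner

Head-to-head results (7 voters total):
Dave vs Frank: Frank wins 6–1.
Dave vs Bob: Bob wins 5–2.
Dave vs Eve: Eve wins 4–3.
Dave vs Hank: Hank wins 4–3.
Frank vs Bob: Frank wins 5–2.
Frank vs Eve: Eve wins 4–3.
Frank vs Hank: Frank wins 4–3.
Bob vs Eve: Bob wins 4–3.
Bob vs Hank: Bob wins 4–3.
Eve vs Hank: Hank wins 4–3.
No candidate beats all others: Frank beats Bob beats Eve beats Frank, a majority cycle.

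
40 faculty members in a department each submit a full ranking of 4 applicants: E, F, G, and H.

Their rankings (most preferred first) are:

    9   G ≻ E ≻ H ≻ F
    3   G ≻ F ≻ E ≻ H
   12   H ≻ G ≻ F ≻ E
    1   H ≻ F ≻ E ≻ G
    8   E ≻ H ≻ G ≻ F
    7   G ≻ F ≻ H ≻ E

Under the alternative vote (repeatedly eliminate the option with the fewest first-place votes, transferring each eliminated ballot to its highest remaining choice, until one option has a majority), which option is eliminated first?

F

Round 1: G 19, H 13, E 8, F 0. F has the fewest and is eliminated.
Round 2: G 19, H 13, E 8. E has the fewest and is eliminated.
Round 3: H 21, G 19. H has a majority.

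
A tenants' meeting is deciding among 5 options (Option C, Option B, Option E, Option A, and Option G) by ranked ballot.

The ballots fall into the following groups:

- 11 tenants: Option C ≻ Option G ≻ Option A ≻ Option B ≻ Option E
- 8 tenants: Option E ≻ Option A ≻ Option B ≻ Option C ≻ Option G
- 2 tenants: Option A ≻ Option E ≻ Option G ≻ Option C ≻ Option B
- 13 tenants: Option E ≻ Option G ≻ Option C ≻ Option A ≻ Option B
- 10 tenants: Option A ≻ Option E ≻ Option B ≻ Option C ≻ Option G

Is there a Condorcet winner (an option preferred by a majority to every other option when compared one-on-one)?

No

Head-to-head results (44 voters total):
Option C vs Option B: Option C wins 26–18.
Option C vs Option E: Option E wins 33–11.
Option C vs Option A: Option C wins 24–20.
Option C vs Option G: Option C wins 29–15.
Option B vs Option E: Option E wins 33–11.
Option B vs Option A: Option A wins 44–0.
Option B vs Option G: Option G wins 26–18.
Option E vs Option A: Option A wins 23–21.
Option E vs Option G: Option E wins 33–11.
Option A vs Option G: Option G wins 24–20.
No candidate beats all others: Option C beats Option A beats Option E beats Option C, a majority cycle.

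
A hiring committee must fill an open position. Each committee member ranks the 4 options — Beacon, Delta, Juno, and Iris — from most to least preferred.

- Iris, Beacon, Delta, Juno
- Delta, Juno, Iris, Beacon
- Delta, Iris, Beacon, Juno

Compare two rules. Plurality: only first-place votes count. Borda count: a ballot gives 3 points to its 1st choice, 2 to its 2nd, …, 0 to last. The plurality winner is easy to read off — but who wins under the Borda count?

Plurality first-place counts: Beacon 0, Delta 2, Juno 0, Iris 1 → Delta.
Borda totals: Beacon 3, Delta 7, Juno 2, Iris 6 → Delta.

Delta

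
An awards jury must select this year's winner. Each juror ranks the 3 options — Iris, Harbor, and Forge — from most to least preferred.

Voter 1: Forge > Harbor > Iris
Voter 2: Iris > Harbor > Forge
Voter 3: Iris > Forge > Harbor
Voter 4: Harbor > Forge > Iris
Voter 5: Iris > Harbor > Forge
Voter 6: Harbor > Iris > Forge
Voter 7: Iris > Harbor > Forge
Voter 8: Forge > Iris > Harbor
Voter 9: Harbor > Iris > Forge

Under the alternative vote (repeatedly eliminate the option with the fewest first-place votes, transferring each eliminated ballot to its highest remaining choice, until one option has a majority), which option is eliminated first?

Round 1: Iris 4, Harbor 3, Forge 2. Forge has the fewest and is eliminated.
Round 2: Iris 5, Harbor 4. Iris has a majority.

Forge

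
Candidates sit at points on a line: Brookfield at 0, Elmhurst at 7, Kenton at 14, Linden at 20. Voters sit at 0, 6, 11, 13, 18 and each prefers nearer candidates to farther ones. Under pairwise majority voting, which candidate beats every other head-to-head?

With single-peaked preferences on a line, the Condorcet winner is the candidate closest to the median voter.
The median voter (position 11) is closest to Kenton at 14.
Check: Kenton vs Linden — voters closer to Kenton: 4 of 5.

Kenton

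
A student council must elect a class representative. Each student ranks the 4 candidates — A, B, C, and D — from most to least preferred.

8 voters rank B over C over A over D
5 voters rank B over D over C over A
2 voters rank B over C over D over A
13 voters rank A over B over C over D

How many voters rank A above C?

Ballots ranking A above C: 13.
Ballots ranking C above A: 8+5+2 = 15.
So 13 of 28 voters prefer A to C.

13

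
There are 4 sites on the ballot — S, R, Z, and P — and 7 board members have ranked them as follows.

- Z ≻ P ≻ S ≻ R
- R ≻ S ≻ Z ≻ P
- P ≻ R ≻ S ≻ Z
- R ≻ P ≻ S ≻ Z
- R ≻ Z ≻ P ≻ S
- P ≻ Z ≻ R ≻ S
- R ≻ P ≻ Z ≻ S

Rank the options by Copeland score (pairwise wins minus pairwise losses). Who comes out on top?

Pairwise results:
  S vs R: R wins 6–1.
  S vs Z: Z wins 4–3.
  S vs P: P wins 6–1.
  R vs Z: R wins 5–2.
  R vs P: R wins 4–3.
  Z vs P: P wins 4–3.
Copeland scores (wins − losses):
  S: 0 − 3 = -3
  R: 3 − 0 = 3
  Z: 1 − 2 = -1
  P: 2 − 1 = 1
R has the best Copeland score.

R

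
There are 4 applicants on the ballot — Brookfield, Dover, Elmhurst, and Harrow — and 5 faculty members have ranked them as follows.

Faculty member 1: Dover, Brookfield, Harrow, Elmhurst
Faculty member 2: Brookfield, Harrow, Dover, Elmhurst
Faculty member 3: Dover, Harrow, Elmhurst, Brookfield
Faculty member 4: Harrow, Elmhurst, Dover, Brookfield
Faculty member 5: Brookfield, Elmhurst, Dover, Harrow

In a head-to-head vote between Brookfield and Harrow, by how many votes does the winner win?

1

Ballots ranking Brookfield above Harrow: 3.
Ballots ranking Harrow above Brookfield: 2.
Brookfield wins 3–2, a margin of 1.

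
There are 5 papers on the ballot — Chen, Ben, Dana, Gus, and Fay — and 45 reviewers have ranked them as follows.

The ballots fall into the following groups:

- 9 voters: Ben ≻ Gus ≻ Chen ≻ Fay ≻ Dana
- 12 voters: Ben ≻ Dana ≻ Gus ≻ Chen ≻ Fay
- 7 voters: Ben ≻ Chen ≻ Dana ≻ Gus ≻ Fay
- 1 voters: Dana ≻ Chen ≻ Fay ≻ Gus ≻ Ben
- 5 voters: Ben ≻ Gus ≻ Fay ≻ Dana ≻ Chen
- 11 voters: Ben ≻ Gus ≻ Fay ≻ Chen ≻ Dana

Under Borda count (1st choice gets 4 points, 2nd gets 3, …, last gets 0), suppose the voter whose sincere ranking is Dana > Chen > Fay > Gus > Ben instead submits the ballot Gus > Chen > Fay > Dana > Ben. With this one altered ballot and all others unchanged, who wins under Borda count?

Ben

Borda totals with the altered ballot: Chen 65, Ben 176, Dana 56, Gus 110, Fay 43.
The winner is unchanged: still Ben.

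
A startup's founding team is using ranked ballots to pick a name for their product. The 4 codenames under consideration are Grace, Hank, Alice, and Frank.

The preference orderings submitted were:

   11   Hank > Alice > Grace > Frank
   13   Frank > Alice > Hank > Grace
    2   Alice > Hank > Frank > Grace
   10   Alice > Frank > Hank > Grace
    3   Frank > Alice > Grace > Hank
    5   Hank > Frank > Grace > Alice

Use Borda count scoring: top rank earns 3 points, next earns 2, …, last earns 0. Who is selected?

Borda scores:
  Grace: 11·1 + 13·0 + 2·0 + 10·0 + 3·1 + 5·1 = 19
  Hank: 11·3 + 13·1 + 2·2 + 10·1 + 3·0 + 5·3 = 75
  Alice: 11·2 + 13·2 + 2·3 + 10·3 + 3·2 + 5·0 = 90
  Frank: 11·0 + 13·3 + 2·1 + 10·2 + 3·3 + 5·2 = 80
Alice has the highest total.

Alice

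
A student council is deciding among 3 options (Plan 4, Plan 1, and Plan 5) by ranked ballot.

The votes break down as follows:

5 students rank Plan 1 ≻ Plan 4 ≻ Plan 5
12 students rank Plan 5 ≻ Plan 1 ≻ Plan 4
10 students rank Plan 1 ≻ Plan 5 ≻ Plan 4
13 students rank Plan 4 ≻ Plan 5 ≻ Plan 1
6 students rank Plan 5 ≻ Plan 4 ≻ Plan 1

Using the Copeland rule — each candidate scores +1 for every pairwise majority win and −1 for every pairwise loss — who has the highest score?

Plan 5

Pairwise results:
  Plan 4 vs Plan 1: Plan 1 wins 27–19.
  Plan 4 vs Plan 5: Plan 5 wins 28–18.
  Plan 1 vs Plan 5: Plan 5 wins 31–15.
Copeland scores (wins − losses):
  Plan 4: 0 − 2 = -2
  Plan 1: 1 − 1 = 0
  Plan 5: 2 − 0 = 2
Plan 5 has the best Copeland score.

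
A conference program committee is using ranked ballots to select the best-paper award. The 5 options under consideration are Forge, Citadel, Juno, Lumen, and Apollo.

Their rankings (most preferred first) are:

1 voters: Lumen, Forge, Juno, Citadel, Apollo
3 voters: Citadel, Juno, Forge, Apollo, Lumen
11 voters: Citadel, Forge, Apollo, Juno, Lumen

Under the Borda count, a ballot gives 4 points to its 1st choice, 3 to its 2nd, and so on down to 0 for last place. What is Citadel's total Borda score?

Borda scores:
  Forge: 3 + 3·2 + 11·3 = 42
  Citadel: 1 + 3·4 + 11·4 = 57
  Juno: 2 + 3·3 + 11·1 = 22
  Lumen: 4 + 3·0 + 11·0 = 4
  Apollo: 0 + 3·1 + 11·2 = 25

57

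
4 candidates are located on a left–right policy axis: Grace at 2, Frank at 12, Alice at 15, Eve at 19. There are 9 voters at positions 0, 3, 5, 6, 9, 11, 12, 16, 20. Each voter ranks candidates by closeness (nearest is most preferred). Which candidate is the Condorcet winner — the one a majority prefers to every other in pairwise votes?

With single-peaked preferences on a line, the Condorcet winner is the candidate closest to the median voter.
The median voter (position 9) is closest to Frank at 12.
Check: Frank vs Eve — voters closer to Frank: 7 of 9.

Frank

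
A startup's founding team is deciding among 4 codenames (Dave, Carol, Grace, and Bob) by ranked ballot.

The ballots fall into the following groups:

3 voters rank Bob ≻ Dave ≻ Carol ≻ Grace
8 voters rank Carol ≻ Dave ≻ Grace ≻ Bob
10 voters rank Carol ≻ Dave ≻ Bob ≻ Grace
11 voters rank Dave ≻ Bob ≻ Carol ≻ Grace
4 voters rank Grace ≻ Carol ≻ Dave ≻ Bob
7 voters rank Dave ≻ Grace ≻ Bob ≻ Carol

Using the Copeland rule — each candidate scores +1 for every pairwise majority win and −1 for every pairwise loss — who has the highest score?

Pairwise results:
  Dave vs Carol: Carol wins 22–21.
  Dave vs Grace: Dave wins 39–4.
  Dave vs Bob: Dave wins 40–3.
  Carol vs Grace: Carol wins 32–11.
  Carol vs Bob: Carol wins 22–21.
  Grace vs Bob: Bob wins 24–19.
Copeland scores (wins − losses):
  Dave: 2 − 1 = 1
  Carol: 3 − 0 = 3
  Grace: 0 − 3 = -3
  Bob: 1 − 2 = -1
Carol has the best Copeland score.

Carol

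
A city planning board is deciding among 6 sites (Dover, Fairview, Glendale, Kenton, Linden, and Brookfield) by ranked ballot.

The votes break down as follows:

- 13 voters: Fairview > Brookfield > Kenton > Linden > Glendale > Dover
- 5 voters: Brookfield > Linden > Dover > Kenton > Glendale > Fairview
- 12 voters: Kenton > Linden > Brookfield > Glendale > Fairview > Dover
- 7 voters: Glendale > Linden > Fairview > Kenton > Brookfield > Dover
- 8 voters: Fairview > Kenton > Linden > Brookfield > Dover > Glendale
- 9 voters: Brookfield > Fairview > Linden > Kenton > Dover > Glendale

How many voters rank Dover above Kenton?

Ballots ranking Dover above Kenton: 5.
Ballots ranking Kenton above Dover: 13+12+7+8+9 = 49.
So 5 of 54 voters prefer Dover to Kenton.

5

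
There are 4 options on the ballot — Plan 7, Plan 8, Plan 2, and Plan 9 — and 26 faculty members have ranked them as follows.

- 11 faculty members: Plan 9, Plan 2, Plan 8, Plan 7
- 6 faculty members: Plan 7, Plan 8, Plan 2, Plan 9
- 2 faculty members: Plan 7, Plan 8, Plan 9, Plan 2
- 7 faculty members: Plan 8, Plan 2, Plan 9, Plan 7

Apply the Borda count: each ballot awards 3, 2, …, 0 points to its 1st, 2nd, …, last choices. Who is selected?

Borda scores:
  Plan 7: 11·0 + 6·3 + 2·3 + 7·0 = 24
  Plan 8: 11·1 + 6·2 + 2·2 + 7·3 = 48
  Plan 2: 11·2 + 6·1 + 2·0 + 7·2 = 42
  Plan 9: 11·3 + 6·0 + 2·1 + 7·1 = 42
Plan 8 has the highest total.

Plan 8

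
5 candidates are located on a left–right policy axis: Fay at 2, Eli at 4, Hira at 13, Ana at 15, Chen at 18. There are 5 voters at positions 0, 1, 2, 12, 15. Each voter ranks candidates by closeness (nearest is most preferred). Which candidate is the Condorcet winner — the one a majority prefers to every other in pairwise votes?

Fay

With single-peaked preferences on a line, the Condorcet winner is the candidate closest to the median voter.
The median voter (position 2) is closest to Fay at 2.
Check: Fay vs Chen — voters closer to Fay: 3 of 5.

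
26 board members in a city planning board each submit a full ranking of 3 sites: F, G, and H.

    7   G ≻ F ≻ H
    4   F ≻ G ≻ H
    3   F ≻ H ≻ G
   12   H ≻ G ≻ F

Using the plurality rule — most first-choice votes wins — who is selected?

First-place vote totals:
  F: 7
  G: 7
  H: 12
H has the most first-place votes.

H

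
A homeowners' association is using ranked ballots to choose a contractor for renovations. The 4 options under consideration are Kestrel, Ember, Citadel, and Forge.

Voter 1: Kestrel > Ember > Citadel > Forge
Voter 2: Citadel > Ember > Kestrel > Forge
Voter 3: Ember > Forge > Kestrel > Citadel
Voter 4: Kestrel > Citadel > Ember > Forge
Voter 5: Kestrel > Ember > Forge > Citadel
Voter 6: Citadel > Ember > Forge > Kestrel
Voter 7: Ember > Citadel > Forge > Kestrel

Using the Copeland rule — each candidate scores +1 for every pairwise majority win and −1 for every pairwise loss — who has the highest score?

Pairwise results:
  Kestrel vs Ember: Ember wins 4–3.
  Kestrel vs Citadel: Kestrel wins 4–3.
  Kestrel vs Forge: Kestrel wins 4–3.
  Ember vs Citadel: Ember wins 4–3.
  Ember vs Forge: Ember wins 7–0.
  Citadel vs Forge: Citadel wins 5–2.
Copeland scores (wins − losses):
  Kestrel: 2 − 1 = 1
  Ember: 3 − 0 = 3
  Citadel: 1 − 2 = -1
  Forge: 0 − 3 = -3
Ember has the best Copeland score.

Ember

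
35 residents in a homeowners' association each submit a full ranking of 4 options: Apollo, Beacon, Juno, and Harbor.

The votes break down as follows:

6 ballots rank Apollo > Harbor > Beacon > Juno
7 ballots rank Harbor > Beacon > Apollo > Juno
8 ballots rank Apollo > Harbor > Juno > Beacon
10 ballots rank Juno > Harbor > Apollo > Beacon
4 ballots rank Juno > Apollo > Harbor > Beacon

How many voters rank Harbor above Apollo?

Ballots ranking Harbor above Apollo: 7+10 = 17.
Ballots ranking Apollo above Harbor: 6+8+4 = 18.
So 17 of 35 voters prefer Harbor to Apollo.

17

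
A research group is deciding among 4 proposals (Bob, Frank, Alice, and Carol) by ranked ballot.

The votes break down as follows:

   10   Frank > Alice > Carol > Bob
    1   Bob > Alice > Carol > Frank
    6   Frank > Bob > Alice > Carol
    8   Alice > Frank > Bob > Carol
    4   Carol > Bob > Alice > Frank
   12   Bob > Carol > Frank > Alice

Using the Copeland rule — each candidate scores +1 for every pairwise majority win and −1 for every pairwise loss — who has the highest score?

Pairwise results:
  Bob vs Frank: Frank wins 24–17.
  Bob vs Alice: Bob wins 23–18.
  Bob vs Carol: Bob wins 27–14.
  Frank vs Alice: Frank wins 28–13.
  Frank vs Carol: Frank wins 24–17.
  Alice vs Carol: Alice wins 25–16.
Copeland scores (wins − losses):
  Bob: 2 − 1 = 1
  Frank: 3 − 0 = 3
  Alice: 1 − 2 = -1
  Carol: 0 − 3 = -3
Frank has the best Copeland score.

Frank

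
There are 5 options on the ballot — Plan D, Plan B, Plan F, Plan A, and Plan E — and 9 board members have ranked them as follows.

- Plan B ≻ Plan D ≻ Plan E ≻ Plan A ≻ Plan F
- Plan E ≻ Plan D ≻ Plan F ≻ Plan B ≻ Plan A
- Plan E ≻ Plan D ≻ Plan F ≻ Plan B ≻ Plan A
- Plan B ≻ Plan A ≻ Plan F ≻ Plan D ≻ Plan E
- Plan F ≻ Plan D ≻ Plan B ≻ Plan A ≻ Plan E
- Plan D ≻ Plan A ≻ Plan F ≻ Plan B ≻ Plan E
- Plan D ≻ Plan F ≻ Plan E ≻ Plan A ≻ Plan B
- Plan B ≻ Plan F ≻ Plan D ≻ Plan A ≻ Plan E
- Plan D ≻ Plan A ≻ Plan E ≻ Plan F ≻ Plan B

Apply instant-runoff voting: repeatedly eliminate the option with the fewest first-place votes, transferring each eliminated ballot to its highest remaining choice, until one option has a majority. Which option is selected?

Plan D

Round 1: Plan D 3, Plan B 3, Plan E 2, Plan F 1, Plan A 0. Plan A has the fewest and is eliminated.
Round 2: Plan D 3, Plan B 3, Plan E 2, Plan F 1. Plan F has the fewest and is eliminated.
Round 3: Plan D 4, Plan B 3, Plan E 2. Plan E has the fewest and is eliminated.
Round 4: Plan D 6, Plan B 3. Plan D has a majority.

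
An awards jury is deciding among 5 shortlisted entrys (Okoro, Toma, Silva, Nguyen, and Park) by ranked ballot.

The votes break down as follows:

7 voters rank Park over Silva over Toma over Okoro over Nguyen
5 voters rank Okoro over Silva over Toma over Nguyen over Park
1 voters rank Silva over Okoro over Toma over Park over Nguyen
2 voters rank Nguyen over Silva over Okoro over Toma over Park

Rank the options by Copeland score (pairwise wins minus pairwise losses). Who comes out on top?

Silva

Pairwise results:
  Okoro vs Toma: Okoro wins 8–7.
  Okoro vs Silva: Silva wins 10–5.
  Okoro vs Nguyen: Okoro wins 13–2.
  Okoro vs Park: Okoro wins 8–7.
  Toma vs Silva: Silva wins 15–0.
  Toma vs Nguyen: Toma wins 13–2.
  Toma vs Park: Toma wins 8–7.
  Silva vs Nguyen: Silva wins 13–2.
  Silva vs Park: Silva wins 8–7.
  Nguyen vs Park: Park wins 8–7.
Copeland scores (wins − losses):
  Okoro: 3 − 1 = 2
  Toma: 2 − 2 = 0
  Silva: 4 − 0 = 4
  Nguyen: 0 − 4 = -4
  Park: 1 − 3 = -2
Silva has the best Copeland score.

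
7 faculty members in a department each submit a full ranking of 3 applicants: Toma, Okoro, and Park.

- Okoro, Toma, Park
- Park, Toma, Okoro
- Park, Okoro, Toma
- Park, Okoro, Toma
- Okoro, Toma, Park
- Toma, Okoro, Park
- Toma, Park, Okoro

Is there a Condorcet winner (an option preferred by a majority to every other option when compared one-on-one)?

Head-to-head results (7 voters total):
Toma vs Okoro: Okoro wins 4–3.
Toma vs Park: Toma wins 4–3.
Okoro vs Park: Park wins 4–3.
No candidate beats all others: Toma beats Park beats Okoro beats Toma, a majority cycle.

No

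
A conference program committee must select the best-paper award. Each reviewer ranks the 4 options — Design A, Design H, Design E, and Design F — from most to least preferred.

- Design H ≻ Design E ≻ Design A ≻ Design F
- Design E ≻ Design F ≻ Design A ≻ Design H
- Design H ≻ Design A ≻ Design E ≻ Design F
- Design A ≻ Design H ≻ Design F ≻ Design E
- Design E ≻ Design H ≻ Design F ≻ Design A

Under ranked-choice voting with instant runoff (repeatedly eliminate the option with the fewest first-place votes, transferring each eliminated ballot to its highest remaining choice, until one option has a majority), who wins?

Design H

Round 1: Design H 2, Design E 2, Design A 1, Design F 0. Design F has the fewest and is eliminated.
Round 2: Design H 2, Design E 2, Design A 1. Design A has the fewest and is eliminated.
Round 3: Design H 3, Design E 2. Design H has a majority.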